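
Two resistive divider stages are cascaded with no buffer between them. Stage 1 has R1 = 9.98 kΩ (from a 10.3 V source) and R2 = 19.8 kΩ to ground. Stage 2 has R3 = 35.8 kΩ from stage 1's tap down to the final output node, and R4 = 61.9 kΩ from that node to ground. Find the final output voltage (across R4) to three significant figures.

V_out ≈ 4.06 V

Stage 2 presents R3+R4 = 97.70 kΩ as a load on stage 1's tap.
Stage 1's lower leg becomes R2‖(R3+R4) = 16.46 kΩ, so V_mid = 10.3 × 16.46/26.44 = 6.413 V.
Stage 2 is itself unloaded: V_out = V_mid × R4/(R3+R4) = 6.413 × 61.9/97.70 = 4.06 V.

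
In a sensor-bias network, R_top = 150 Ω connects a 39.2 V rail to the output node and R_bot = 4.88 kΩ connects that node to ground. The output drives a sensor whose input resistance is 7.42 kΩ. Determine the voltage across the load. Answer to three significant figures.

V_out ≈ 37.3 V

The load sits in parallel with R_bot: R_bot‖R_L = (4880 × 7420) / (4880 + 7420) = 2944 Ω.
V_out = 39.2 × 2944 / (150 + 2944) = 39.2 × 2944/3094 = 37.3 V.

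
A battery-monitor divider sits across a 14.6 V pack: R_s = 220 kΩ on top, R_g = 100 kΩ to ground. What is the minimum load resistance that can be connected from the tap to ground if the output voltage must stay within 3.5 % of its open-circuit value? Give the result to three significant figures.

R_L(min) ≈ 1.90 MΩ

Output resistance R_th = R_s‖R_g = (220 × 100)/320.0 = 68.75 kΩ.
The fractional drop is R_th/(R_th + R_L); requiring this ≤ 0.0350 gives R_L ≥ R_th(1/0.0350 − 1) = 68.75 × 27.57 = 1.90 MΩ.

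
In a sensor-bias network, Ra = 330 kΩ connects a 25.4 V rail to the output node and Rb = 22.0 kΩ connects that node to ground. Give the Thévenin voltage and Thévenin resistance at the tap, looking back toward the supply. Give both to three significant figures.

V_th is the open-circuit tap voltage: 25.4 × 22.0/(330 + 22.0) = 1.59 V.
With the supply zeroed, Ra and Rb appear in parallel from the tap: R_th = Ra‖Rb = (330 × 22.0)/352.0 = 20.6 kΩ.

V_th = 1.59 V, R_th = 20.6 kΩ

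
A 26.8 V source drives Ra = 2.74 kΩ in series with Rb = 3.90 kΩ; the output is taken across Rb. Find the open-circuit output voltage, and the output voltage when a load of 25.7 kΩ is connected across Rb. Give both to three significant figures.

Unloaded: 15.7 V; loaded: 14.8 V

Open-circuit: V = 26.8 × 3.90/(2.74 + 3.90) = 15.7 V.
With the load, Rb becomes Rb‖R_L = 3.386 kΩ, so V = 26.8 × 3.386/6.126 = 14.8 V.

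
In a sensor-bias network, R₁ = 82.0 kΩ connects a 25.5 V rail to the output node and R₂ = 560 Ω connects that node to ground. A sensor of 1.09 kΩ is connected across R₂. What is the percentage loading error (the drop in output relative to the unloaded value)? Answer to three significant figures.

33.8 %

The divider's output (Thévenin) resistance is R₁‖R₂ = 556.2 Ω.
Fractional drop under load = R_th/(R_th + R_L) = 556.2 / (556.2 + 1090) = 0.3379.
So the output falls by 33.8 %.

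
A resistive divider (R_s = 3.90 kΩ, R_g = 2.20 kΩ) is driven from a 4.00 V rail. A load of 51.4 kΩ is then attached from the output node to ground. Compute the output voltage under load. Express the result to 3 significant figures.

V_out ≈ 1.40 V

The load sits in parallel with R_g: R_g‖R_L = (2.20 × 51.4) / (2.20 + 51.4) = 2.110 kΩ.
V_out = 4.00 × 2.110 / (3.90 + 2.110) = 4.00 × 2.110/6.010 = 1.40 V.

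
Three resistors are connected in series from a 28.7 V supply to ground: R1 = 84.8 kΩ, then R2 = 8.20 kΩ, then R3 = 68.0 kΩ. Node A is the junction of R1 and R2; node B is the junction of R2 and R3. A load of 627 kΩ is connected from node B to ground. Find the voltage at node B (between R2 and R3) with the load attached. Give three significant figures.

At node B, R3 is in parallel with the load: R3‖R_L = 61.35 kΩ.
Below node A the resistance is R2 + (R3‖R_L) = 69.55 kΩ, so V_A = 28.7 × 69.55/154.3 = 12.93 V.
Then V_B = V_A × (R3‖R_L)/(R2 + R3‖R_L) = 12.93 × 61.35/69.55 = 11.4 V.

V ≈ 11.4 V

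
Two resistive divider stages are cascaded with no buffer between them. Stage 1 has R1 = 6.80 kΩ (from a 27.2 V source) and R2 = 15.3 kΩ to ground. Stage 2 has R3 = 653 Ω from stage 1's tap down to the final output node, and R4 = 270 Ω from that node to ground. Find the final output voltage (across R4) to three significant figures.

Stage 2 presents R3+R4 = 923.0 Ω as a load on stage 1's tap.
Stage 1's lower leg becomes R2‖(R3+R4) = 870.5 Ω, so V_mid = 27.2 × 870.5/7670 = 3.087 V.
Stage 2 is itself unloaded: V_out = V_mid × R4/(R3+R4) = 3.087 × 270/923.0 = 0.903 V.

V_out ≈ 0.903 V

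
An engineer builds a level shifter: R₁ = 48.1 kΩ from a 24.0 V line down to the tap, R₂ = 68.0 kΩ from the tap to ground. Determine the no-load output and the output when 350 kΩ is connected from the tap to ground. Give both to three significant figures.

Unloaded: 14.1 V; loaded: 13.0 V

Open-circuit: V = 24.0 × 68.0/(48.1 + 68.0) = 14.1 V.
With the load, R₂ becomes R₂‖R_L = 56.94 kΩ, so V = 24.0 × 56.94/105.0 = 13.0 V.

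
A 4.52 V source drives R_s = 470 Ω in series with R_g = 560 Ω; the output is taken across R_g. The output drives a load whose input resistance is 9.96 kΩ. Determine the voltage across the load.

V_out ≈ 2.40 V

The load sits in parallel with R_g: R_g‖R_L = (560 × 9960) / (560 + 9960) = 530.2 Ω.
V_out = 4.52 × 530.2 / (470 + 530.2) = 4.52 × 530.2/1000 = 2.40 V.
(Unloaded it would have been 2.46 V.)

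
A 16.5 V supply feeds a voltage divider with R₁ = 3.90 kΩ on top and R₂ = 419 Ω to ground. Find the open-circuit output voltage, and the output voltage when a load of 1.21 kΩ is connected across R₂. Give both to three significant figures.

Unloaded: 1.60 V; loaded: 1.22 V

Open-circuit: V = 16.5 × 419/(3900 + 419) = 1.60 V.
With the load, R₂ becomes R₂‖R_L = 311.2 Ω, so V = 16.5 × 311.2/4211 = 1.22 V.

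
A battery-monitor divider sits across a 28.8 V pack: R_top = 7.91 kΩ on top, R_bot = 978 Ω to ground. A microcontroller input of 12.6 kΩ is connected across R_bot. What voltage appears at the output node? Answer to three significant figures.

V_out ≈ 2.96 V

The load sits in parallel with R_bot: R_bot‖R_L = (978 × 12600) / (978 + 12600) = 907.6 Ω.
V_out = 28.8 × 907.6 / (7910 + 907.6) = 28.8 × 907.6/8818 = 2.96 V.
(Unloaded it would have been 3.17 V.)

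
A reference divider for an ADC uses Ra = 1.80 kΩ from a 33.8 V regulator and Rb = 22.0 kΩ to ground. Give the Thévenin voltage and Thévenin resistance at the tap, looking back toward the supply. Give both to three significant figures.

V_th is the open-circuit tap voltage: 33.8 × 22.0/(1.80 + 22.0) = 31.2 V.
With the supply zeroed, Ra and Rb appear in parallel from the tap: R_th = Ra‖Rb = (1.80 × 22.0)/23.80 = 1.66 kΩ.

V_th = 31.2 V, R_th = 1.66 kΩ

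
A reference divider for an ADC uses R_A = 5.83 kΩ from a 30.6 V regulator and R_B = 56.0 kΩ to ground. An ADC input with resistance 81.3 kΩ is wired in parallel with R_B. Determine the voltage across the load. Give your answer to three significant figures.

The load sits in parallel with R_B: R_B‖R_L = (56.0 × 81.3) / (56.0 + 81.3) = 33.16 kΩ.
V_out = 30.6 × 33.16 / (5.83 + 33.16) = 30.6 × 33.16/38.99 = 26.0 V.
(Unloaded it would have been 27.7 V.)

V_out ≈ 26.0 V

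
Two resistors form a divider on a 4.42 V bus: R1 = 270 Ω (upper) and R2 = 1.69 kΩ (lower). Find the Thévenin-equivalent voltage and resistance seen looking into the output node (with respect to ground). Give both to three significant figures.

V_th is the open-circuit tap voltage: 4.42 × 1690/(270 + 1690) = 3.81 V.
With the supply zeroed, R1 and R2 appear in parallel from the tap: R_th = R1‖R2 = (270 × 1690)/1960 = 233 Ω.

V_th = 3.81 V, R_th = 233 Ω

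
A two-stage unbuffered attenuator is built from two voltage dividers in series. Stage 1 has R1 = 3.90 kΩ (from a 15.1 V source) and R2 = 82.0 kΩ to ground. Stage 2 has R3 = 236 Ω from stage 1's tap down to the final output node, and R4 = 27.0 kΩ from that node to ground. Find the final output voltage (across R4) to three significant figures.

V_out ≈ 12.6 V

Stage 2 presents R3+R4 = 27240 Ω as a load on stage 1's tap.
Stage 1's lower leg becomes R2‖(R3+R4) = 20450 Ω, so V_mid = 15.1 × 20450/24350 = 12.68 V.
Stage 2 is itself unloaded: V_out = V_mid × R4/(R3+R4) = 12.68 × 27000/27240 = 12.6 V.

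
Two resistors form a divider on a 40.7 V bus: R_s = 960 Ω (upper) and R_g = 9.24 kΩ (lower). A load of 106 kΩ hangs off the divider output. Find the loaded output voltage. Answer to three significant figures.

V_out ≈ 36.6 V

The load sits in parallel with R_g: R_g‖R_L = (9240 × 106000) / (9240 + 106000) = 8499 Ω.
V_out = 40.7 × 8499 / (960 + 8499) = 40.7 × 8499/9459 = 36.6 V.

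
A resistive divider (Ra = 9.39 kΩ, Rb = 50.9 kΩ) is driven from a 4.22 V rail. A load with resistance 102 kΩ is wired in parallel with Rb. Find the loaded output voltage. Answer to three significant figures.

V_out ≈ 3.31 V

The load sits in parallel with Rb: Rb‖R_L = (50.9 × 102) / (50.9 + 102) = 33.96 kΩ.
V_out = 4.22 × 33.96 / (9.39 + 33.96) = 4.22 × 33.96/43.35 = 3.31 V.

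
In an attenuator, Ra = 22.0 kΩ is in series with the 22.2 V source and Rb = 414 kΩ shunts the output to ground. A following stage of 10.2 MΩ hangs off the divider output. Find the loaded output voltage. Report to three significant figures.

V_out ≈ 21.0 V

The load sits in parallel with Rb: Rb‖R_L = (414 × 10200) / (414 + 10200) = 397.9 kΩ.
V_out = 22.2 × 397.9 / (22.0 + 397.9) = 22.2 × 397.9/419.9 = 21.0 V.
(Unloaded it would have been 21.1 V.)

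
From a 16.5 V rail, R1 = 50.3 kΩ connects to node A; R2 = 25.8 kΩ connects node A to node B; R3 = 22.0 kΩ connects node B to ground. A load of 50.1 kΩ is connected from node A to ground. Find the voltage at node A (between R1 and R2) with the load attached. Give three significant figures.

V ≈ 5.40 V

Below node A the series string R2+R3 = 47.80 kΩ sits in parallel with the 50.1 kΩ load: 24.46 kΩ.
V_A = 16.5 × 24.46/(50.3 + 24.46) = 5.40 V.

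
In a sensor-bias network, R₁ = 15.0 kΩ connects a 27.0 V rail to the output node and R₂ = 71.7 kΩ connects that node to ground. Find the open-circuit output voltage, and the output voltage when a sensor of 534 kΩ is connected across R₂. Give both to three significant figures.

Open-circuit: V = 27.0 × 71.7/(15.0 + 71.7) = 22.3 V.
With the load, R₂ becomes R₂‖R_L = 63.21 kΩ, so V = 27.0 × 63.21/78.21 = 21.8 V.

Unloaded: 22.3 V; loaded: 21.8 V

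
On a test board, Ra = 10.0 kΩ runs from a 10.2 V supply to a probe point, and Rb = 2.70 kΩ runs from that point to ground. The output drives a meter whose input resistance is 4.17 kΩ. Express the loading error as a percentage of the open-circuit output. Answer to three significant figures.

33.8 %

Unloaded V = 10.2 × 2.70/12.70 = 2.169 V.
Loaded: Rb‖R_L = 1.639 kΩ, giving V = 10.2 × 1.639/11.64 = 1.436 V.
Drop = (2.169 − 1.436) / 2.169 = 33.8 %.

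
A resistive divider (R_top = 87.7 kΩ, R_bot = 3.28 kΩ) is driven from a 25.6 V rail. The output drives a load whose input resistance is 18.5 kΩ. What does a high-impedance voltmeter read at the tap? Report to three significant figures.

The load sits in parallel with R_bot: R_bot‖R_L = (3.28 × 18.5) / (3.28 + 18.5) = 2.786 kΩ.
V_out = 25.6 × 2.786 / (87.7 + 2.786) = 25.6 × 2.786/90.49 = 0.788 V.

V_out ≈ 0.788 V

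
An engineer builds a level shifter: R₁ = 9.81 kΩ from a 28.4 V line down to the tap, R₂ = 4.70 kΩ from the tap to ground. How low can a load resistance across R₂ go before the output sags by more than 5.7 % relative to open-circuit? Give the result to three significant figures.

Output resistance R_th = R₁‖R₂ = (9.81 × 4.70)/14.51 = 3.178 kΩ.
The fractional drop is R_th/(R_th + R_L); requiring this ≤ 0.0570 gives R_L ≥ R_th(1/0.0570 − 1) = 3.178 × 16.54 = 52.6 kΩ.

R_L(min) ≈ 52.6 kΩ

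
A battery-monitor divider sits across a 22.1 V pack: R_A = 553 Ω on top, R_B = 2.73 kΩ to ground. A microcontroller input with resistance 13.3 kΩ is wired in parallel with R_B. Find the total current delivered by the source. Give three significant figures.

R_B‖R_L = 2265 Ω, so the source sees R_A + R_B‖R_L = 2818 Ω.
I = 22.1 V / 2818 Ω = 7.84 mA.

I ≈ 7.84 mA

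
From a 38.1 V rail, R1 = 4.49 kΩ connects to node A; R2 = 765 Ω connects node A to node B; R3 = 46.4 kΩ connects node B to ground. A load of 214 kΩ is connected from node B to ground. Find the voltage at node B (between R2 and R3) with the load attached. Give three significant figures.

V ≈ 33.5 V

At node B, R3 is in parallel with the load: R3‖R_L = 38130 Ω.
Below node A the resistance is R2 + (R3‖R_L) = 38900 Ω, so V_A = 38.1 × 38900/43390 = 34.16 V.
Then V_B = V_A × (R3‖R_L)/(R2 + R3‖R_L) = 34.16 × 38130/38900 = 33.5 V.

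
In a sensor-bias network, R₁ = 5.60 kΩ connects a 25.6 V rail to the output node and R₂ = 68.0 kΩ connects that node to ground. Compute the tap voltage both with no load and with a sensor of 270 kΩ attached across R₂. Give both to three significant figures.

Open-circuit: V = 25.6 × 68.0/(5.60 + 68.0) = 23.7 V.
With the load, R₂ becomes R₂‖R_L = 54.32 kΩ, so V = 25.6 × 54.32/59.92 = 23.2 V.

Unloaded: 23.7 V; loaded: 23.2 V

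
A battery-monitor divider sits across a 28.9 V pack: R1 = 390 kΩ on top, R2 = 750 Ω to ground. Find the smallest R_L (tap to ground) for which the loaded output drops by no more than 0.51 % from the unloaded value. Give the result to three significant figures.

Output resistance R_th = R1‖R2 = (390000 × 750)/390800 = 748.6 Ω.
The fractional drop is R_th/(R_th + R_L); requiring this ≤ 0.00510 gives R_L ≥ R_th(1/0.00510 − 1) = 748.6 × 195.1 = 146 kΩ.

R_L(min) ≈ 146 kΩ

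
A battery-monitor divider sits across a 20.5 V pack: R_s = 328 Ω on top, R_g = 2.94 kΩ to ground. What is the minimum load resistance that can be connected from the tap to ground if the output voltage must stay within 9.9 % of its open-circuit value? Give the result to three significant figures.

Output resistance R_th = R_s‖R_g = (328 × 2940)/3268 = 295.1 Ω.
The fractional drop is R_th/(R_th + R_L); requiring this ≤ 0.0990 gives R_L ≥ R_th(1/0.0990 − 1) = 295.1 × 9.101 = 2.69 kΩ.

R_L(min) ≈ 2.69 kΩ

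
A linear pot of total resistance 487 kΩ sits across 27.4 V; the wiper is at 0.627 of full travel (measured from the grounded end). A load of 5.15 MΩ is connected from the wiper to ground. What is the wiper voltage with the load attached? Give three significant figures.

The wiper splits the pot into (1−α)R = 181.7 kΩ above and αR = 305.3 kΩ below.
Lower section ‖ load = 288.3 kΩ.
V_wiper = 27.4 × 288.3/(181.7 + 288.3) = 16.8 V.

V ≈ 16.8 V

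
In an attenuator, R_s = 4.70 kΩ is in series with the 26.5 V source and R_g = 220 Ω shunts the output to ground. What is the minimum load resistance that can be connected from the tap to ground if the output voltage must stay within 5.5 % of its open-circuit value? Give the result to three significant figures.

R_L(min) ≈ 3.61 kΩ

Output resistance R_th = R_s‖R_g = (4700 × 220)/4920 = 210.2 Ω.
The fractional drop is R_th/(R_th + R_L); requiring this ≤ 0.0550 gives R_L ≥ R_th(1/0.0550 − 1) = 210.2 × 17.18 = 3.61 kΩ.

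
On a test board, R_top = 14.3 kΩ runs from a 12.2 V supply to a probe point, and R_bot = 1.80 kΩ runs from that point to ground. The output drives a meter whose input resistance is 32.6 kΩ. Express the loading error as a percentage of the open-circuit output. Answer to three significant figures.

4.67 %

The divider's output (Thévenin) resistance is R_top‖R_bot = 1.599 kΩ.
Fractional drop under load = R_th/(R_th + R_L) = 1.599 / (1.599 + 32.6) = 0.04675.
So the output falls by 4.67 %.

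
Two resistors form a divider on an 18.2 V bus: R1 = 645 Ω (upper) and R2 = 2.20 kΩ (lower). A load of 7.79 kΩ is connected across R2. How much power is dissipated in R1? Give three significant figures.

P ≈ 38.3 mW

Total resistance from the source is R1 + (R2‖R_L) = 2361 Ω, so I = 18.2/2361 Ω = 7.710 mA.
P = I²·R1 = (7.710 mA)² × 645 Ω = 38.3 mW.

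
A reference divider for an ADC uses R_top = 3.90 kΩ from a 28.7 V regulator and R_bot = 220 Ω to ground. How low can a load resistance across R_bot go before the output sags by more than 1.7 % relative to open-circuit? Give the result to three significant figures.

Output resistance R_th = R_top‖R_bot = (3900 × 220)/4120 = 208.3 Ω.
The fractional drop is R_th/(R_th + R_L); requiring this ≤ 0.0170 gives R_L ≥ R_th(1/0.0170 − 1) = 208.3 × 57.82 = 12.0 kΩ.

R_L(min) ≈ 12.0 kΩ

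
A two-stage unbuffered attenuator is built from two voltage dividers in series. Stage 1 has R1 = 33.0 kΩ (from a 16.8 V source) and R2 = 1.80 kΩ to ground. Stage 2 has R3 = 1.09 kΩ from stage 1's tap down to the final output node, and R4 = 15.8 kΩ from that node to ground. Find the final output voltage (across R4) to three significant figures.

V_out ≈ 0.738 V

Stage 2 presents R3+R4 = 16.89 kΩ as a load on stage 1's tap.
Stage 1's lower leg becomes R2‖(R3+R4) = 1.627 kΩ, so V_mid = 16.8 × 1.627/34.63 = 0.7892 V.
Stage 2 is itself unloaded: V_out = V_mid × R4/(R3+R4) = 0.7892 × 15.8/16.89 = 0.738 V.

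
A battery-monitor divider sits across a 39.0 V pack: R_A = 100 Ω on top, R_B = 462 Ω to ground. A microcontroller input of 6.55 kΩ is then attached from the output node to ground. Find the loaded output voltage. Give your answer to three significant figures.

V_out ≈ 31.7 V

The load sits in parallel with R_B: R_B‖R_L = (462 × 6550) / (462 + 6550) = 431.6 Ω.
V_out = 39.0 × 431.6 / (100 + 431.6) = 39.0 × 431.6/531.6 = 31.7 V.
(Unloaded it would have been 32.1 V.)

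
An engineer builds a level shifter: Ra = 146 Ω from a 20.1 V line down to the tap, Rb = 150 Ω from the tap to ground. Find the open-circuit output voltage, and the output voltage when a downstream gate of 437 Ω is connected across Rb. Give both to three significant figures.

Open-circuit: V = 20.1 × 150/(146 + 150) = 10.2 V.
With the load, Rb becomes Rb‖R_L = 111.7 Ω, so V = 20.1 × 111.7/257.7 = 8.71 V.

Unloaded: 10.2 V; loaded: 8.71 V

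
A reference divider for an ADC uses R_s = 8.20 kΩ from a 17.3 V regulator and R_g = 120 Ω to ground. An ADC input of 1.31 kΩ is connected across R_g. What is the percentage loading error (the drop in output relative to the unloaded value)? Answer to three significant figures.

8.28 %

Unloaded V = 17.3 × 120/8320 = 0.24952 V.
Loaded: R_g‖R_L = 109.9 Ω, giving V = 17.3 × 109.9/8310 = 0.22886 V.
Drop = (0.24952 − 0.22886) / 0.24952 = 8.28 %.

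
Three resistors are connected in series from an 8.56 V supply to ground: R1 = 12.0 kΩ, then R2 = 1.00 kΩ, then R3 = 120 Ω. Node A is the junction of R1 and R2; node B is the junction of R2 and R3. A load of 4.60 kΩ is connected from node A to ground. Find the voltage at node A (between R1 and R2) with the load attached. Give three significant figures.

V ≈ 0.598 V

Below node A the series string R2+R3 = 1120 Ω sits in parallel with the 4600 Ω load: 900.7 Ω.
V_A = 8.56 × 900.7/(12000 + 900.7) = 0.598 V.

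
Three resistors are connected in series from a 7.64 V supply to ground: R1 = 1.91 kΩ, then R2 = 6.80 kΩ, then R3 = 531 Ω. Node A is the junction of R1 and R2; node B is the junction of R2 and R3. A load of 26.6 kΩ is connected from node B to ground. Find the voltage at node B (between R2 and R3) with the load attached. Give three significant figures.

V ≈ 0.431 V

At node B, R3 is in parallel with the load: R3‖R_L = 520.6 Ω.
Below node A the resistance is R2 + (R3‖R_L) = 7321 Ω, so V_A = 7.64 × 7321/9231 = 6.059 V.
Then V_B = V_A × (R3‖R_L)/(R2 + R3‖R_L) = 6.059 × 520.6/7321 = 0.431 V.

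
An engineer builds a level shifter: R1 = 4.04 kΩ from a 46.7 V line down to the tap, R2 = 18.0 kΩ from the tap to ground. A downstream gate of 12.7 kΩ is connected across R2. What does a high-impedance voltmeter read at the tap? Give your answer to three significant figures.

V_out ≈ 30.3 V

The load sits in parallel with R2: R2‖R_L = (18.0 × 12.7) / (18.0 + 12.7) = 7.446 kΩ.
V_out = 46.7 × 7.446 / (4.04 + 7.446) = 46.7 × 7.446/11.49 = 30.3 V.
(Unloaded it would have been 38.1 V.)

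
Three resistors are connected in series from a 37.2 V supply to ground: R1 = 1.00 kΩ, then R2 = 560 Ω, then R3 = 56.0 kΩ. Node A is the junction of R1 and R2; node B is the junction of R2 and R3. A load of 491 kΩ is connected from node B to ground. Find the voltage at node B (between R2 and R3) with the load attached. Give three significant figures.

V ≈ 36.1 V

At node B, R3 is in parallel with the load: R3‖R_L = 50270 Ω.
Below node A the resistance is R2 + (R3‖R_L) = 50830 Ω, so V_A = 37.2 × 50830/51830 = 36.48 V.
Then V_B = V_A × (R3‖R_L)/(R2 + R3‖R_L) = 36.48 × 50270/50830 = 36.1 V.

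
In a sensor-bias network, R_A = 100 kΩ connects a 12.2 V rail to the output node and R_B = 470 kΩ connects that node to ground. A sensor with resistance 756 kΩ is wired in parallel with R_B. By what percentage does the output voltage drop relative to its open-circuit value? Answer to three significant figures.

9.83 %

The divider's output (Thévenin) resistance is R_A‖R_B = 82.46 kΩ.
Fractional drop under load = R_th/(R_th + R_L) = 82.46 / (82.46 + 756) = 0.09834.
So the output falls by 9.83 %.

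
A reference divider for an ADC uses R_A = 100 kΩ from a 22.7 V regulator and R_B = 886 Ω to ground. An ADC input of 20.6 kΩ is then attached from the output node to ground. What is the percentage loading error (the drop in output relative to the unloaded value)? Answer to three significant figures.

The divider's output (Thévenin) resistance is R_A‖R_B = 878.2 Ω.
Fractional drop under load = R_th/(R_th + R_L) = 878.2 / (878.2 + 20600) = 0.04089.
So the output falls by 4.09 %.

4.09 %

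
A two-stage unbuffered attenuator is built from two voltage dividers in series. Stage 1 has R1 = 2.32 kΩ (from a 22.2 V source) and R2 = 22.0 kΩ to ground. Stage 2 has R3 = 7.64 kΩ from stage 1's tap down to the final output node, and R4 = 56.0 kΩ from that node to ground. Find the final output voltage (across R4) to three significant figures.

Stage 2 presents R3+R4 = 63.64 kΩ as a load on stage 1's tap.
Stage 1's lower leg becomes R2‖(R3+R4) = 16.35 kΩ, so V_mid = 22.2 × 16.35/18.67 = 19.44 V.
Stage 2 is itself unloaded: V_out = V_mid × R4/(R3+R4) = 19.44 × 56.0/63.64 = 17.1 V.

V_out ≈ 17.1 V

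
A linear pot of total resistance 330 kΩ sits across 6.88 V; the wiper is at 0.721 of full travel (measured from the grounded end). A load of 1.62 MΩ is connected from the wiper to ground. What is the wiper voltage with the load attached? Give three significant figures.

The wiper splits the pot into (1−α)R = 92.07 kΩ above and αR = 237.9 kΩ below.
Lower section ‖ load = 207.5 kΩ.
V_wiper = 6.88 × 207.5/(92.07 + 207.5) = 4.77 V.

V ≈ 4.77 V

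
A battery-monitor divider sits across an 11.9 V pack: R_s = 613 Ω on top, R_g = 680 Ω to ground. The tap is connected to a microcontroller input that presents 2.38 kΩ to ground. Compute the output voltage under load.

V_out ≈ 5.51 V

The load sits in parallel with R_g: R_g‖R_L = (680 × 2380) / (680 + 2380) = 528.9 Ω.
V_out = 11.9 × 528.9 / (613 + 528.9) = 11.9 × 528.9/1142 = 5.51 V.
(Unloaded it would have been 6.26 V.)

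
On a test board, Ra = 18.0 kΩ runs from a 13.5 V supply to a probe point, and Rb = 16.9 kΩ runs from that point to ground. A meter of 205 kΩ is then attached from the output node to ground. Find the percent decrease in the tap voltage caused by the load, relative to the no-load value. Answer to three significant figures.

The divider's output (Thévenin) resistance is Ra‖Rb = 8.716 kΩ.
Fractional drop under load = R_th/(R_th + R_L) = 8.716 / (8.716 + 205) = 0.04078.
So the output falls by 4.08 %.

4.08 %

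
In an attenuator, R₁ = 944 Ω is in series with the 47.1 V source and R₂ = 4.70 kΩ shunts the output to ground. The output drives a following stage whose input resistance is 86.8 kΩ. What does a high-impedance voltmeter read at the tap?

V_out ≈ 38.9 V

The load sits in parallel with R₂: R₂‖R_L = (4700 × 86800) / (4700 + 86800) = 4459 Ω.
V_out = 47.1 × 4459 / (944 + 4459) = 47.1 × 4459/5403 = 38.9 V.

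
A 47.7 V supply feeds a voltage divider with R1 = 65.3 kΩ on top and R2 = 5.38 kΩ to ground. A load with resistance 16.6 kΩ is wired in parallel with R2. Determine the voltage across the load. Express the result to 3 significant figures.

V_out ≈ 2.79 V

The load sits in parallel with R2: R2‖R_L = (5.38 × 16.6) / (5.38 + 16.6) = 4.063 kΩ.
V_out = 47.7 × 4.063 / (65.3 + 4.063) = 47.7 × 4.063/69.36 = 2.79 V.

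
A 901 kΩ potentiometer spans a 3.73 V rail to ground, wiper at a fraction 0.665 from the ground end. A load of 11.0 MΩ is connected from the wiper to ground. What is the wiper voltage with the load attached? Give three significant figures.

V ≈ 2.44 V

The wiper splits the pot into (1−α)R = 301.8 kΩ above and αR = 599.2 kΩ below.
Lower section ‖ load = 568.2 kΩ.
V_wiper = 3.73 × 568.2/(301.8 + 568.2) = 2.44 V.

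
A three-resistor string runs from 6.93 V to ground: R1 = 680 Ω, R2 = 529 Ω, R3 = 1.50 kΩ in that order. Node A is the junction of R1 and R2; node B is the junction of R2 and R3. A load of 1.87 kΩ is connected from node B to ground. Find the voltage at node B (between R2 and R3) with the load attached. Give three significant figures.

V ≈ 2.83 V

At node B, R3 is in parallel with the load: R3‖R_L = 832.3 Ω.
Below node A the resistance is R2 + (R3‖R_L) = 1361 Ω, so V_A = 6.93 × 1361/2041 = 4.622 V.
Then V_B = V_A × (R3‖R_L)/(R2 + R3‖R_L) = 4.622 × 832.3/1361 = 2.83 V.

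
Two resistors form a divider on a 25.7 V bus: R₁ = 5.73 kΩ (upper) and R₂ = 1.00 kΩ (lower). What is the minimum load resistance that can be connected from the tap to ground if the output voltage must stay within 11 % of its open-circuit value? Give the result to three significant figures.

Output resistance R_th = R₁‖R₂ = (5730 × 1000)/6730 = 851.4 Ω.
The fractional drop is R_th/(R_th + R_L); requiring this ≤ 0.110 gives R_L ≥ R_th(1/0.110 − 1) = 851.4 × 8.091 = 6.89 kΩ.

R_L(min) ≈ 6.89 kΩ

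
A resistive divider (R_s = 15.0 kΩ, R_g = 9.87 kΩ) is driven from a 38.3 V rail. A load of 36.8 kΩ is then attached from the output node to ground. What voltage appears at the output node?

V_out ≈ 13.1 V

The load sits in parallel with R_g: R_g‖R_L = (9.87 × 36.8) / (9.87 + 36.8) = 7.783 kΩ.
V_out = 38.3 × 7.783 / (15.0 + 7.783) = 38.3 × 7.783/22.78 = 13.1 V.
(Unloaded it would have been 15.2 V.)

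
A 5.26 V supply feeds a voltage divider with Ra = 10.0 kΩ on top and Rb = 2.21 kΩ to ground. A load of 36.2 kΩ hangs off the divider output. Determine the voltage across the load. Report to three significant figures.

The load sits in parallel with Rb: Rb‖R_L = (2.21 × 36.2) / (2.21 + 36.2) = 2.083 kΩ.
V_out = 5.26 × 2.083 / (10.0 + 2.083) = 5.26 × 2.083/12.08 = 0.907 V.

V_out ≈ 0.907 V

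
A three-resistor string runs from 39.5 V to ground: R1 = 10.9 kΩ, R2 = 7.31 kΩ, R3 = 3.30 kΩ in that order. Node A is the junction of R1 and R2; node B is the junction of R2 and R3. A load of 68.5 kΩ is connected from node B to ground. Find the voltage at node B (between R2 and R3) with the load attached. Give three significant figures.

At node B, R3 is in parallel with the load: R3‖R_L = 3.148 kΩ.
Below node A the resistance is R2 + (R3‖R_L) = 10.46 kΩ, so V_A = 39.5 × 10.46/21.36 = 19.34 V.
Then V_B = V_A × (R3‖R_L)/(R2 + R3‖R_L) = 19.34 × 3.148/10.46 = 5.82 V.

V ≈ 5.82 V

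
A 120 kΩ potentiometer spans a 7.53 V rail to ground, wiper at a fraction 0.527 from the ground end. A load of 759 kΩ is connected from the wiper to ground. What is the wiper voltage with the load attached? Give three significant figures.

V ≈ 3.82 V

The wiper splits the pot into (1−α)R = 56.76 kΩ above and αR = 63.24 kΩ below.
Lower section ‖ load = 58.38 kΩ.
V_wiper = 7.53 × 58.38/(56.76 + 58.38) = 3.82 V.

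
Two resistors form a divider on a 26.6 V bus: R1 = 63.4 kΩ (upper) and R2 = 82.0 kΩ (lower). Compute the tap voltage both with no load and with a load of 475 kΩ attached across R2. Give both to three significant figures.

Unloaded: 15.0 V; loaded: 14.0 V

Open-circuit: V = 26.6 × 82.0/(63.4 + 82.0) = 15.0 V.
With the load, R2 becomes R2‖R_L = 69.93 kΩ, so V = 26.6 × 69.93/133.3 = 14.0 V.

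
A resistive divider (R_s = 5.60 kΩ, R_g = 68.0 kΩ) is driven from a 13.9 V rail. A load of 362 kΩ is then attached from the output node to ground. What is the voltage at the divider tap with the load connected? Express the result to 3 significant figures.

V_out ≈ 12.7 V

The load sits in parallel with R_g: R_g‖R_L = (68.0 × 362) / (68.0 + 362) = 57.25 kΩ.
V_out = 13.9 × 57.25 / (5.60 + 57.25) = 13.9 × 57.25/62.85 = 12.7 V.
(Unloaded it would have been 12.8 V.)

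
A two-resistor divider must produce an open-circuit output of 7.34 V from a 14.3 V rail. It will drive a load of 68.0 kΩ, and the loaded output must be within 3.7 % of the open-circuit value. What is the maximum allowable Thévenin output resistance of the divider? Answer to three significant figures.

R_th ≤ 2.61 kΩ

Loading drop = R_th/(R_th + R_L) ≤ 0.0370, so R_th ≤ R_L · ε/(1−ε) = 68.0 kΩ × 0.0370/0.9630 = 2.61 kΩ.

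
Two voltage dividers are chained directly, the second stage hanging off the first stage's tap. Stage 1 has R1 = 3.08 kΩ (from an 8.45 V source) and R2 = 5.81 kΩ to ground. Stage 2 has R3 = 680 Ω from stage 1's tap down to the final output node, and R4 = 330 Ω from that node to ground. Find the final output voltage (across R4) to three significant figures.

Stage 2 presents R3+R4 = 1010 Ω as a load on stage 1's tap.
Stage 1's lower leg becomes R2‖(R3+R4) = 860.4 Ω, so V_mid = 8.45 × 860.4/3940 = 1.845 V.
Stage 2 is itself unloaded: V_out = V_mid × R4/(R3+R4) = 1.845 × 330/1010 = 0.603 V.

V_out ≈ 0.603 V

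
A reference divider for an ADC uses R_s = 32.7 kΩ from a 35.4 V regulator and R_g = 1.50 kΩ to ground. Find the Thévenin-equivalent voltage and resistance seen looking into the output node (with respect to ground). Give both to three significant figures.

V_th is the open-circuit tap voltage: 35.4 × 1.50/(32.7 + 1.50) = 1.55 V.
With the supply zeroed, R_s and R_g appear in parallel from the tap: R_th = R_s‖R_g = (32.7 × 1.50)/34.20 = 1.43 kΩ.

V_th = 1.55 V, R_th = 1.43 kΩ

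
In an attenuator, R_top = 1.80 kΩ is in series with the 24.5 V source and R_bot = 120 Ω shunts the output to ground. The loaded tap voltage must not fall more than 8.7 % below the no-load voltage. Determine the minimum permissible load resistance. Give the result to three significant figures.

R_L(min) ≈ 1.18 kΩ

Output resistance R_th = R_top‖R_bot = (1800 × 120)/1920 = 112.5 Ω.
The fractional drop is R_th/(R_th + R_L); requiring this ≤ 0.0870 gives R_L ≥ R_th(1/0.0870 − 1) = 112.5 × 10.49 = 1.18 kΩ.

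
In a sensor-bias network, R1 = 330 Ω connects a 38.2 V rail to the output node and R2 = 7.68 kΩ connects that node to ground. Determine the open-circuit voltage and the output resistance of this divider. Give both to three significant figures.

V_th = 36.6 V, R_th = 316 Ω

V_th is the open-circuit tap voltage: 38.2 × 7680/(330 + 7680) = 36.6 V.
With the supply zeroed, R1 and R2 appear in parallel from the tap: R_th = R1‖R2 = (330 × 7680)/8010 = 316 Ω.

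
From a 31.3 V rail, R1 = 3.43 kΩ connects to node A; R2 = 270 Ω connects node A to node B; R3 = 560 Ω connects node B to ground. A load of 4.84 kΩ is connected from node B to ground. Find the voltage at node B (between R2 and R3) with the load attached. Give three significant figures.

At node B, R3 is in parallel with the load: R3‖R_L = 501.9 Ω.
Below node A the resistance is R2 + (R3‖R_L) = 771.9 Ω, so V_A = 31.3 × 771.9/4202 = 5.750 V.
Then V_B = V_A × (R3‖R_L)/(R2 + R3‖R_L) = 5.750 × 501.9/771.9 = 3.74 V.

V ≈ 3.74 V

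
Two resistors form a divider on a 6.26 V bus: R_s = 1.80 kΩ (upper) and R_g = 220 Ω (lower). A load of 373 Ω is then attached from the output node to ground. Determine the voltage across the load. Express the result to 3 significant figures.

The load sits in parallel with R_g: R_g‖R_L = (220 × 373) / (220 + 373) = 138.4 Ω.
V_out = 6.26 × 138.4 / (1800 + 138.4) = 6.26 × 138.4/1938 = 0.447 V.

V_out ≈ 0.447 V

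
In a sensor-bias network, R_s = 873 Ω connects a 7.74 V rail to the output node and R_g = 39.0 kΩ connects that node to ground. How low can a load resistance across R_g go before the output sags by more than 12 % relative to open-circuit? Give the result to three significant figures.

Output resistance R_th = R_s‖R_g = (873 × 39000)/39870 = 853.9 Ω.
The fractional drop is R_th/(R_th + R_L); requiring this ≤ 0.120 gives R_L ≥ R_th(1/0.120 − 1) = 853.9 × 7.333 = 6.26 kΩ.

R_L(min) ≈ 6.26 kΩ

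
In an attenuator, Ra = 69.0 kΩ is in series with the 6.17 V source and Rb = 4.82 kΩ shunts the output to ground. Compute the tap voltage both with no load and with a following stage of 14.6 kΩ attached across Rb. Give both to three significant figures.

Unloaded: 0.403 V; loaded: 0.308 V

Open-circuit: V = 6.17 × 4.82/(69.0 + 4.82) = 0.403 V.
With the load, Rb becomes Rb‖R_L = 3.624 kΩ, so V = 6.17 × 3.624/72.62 = 0.308 V.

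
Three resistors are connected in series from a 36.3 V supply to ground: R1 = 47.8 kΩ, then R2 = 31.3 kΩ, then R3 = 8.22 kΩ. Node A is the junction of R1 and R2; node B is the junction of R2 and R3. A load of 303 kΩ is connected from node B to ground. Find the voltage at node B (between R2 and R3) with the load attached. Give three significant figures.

V ≈ 3.34 V

At node B, R3 is in parallel with the load: R3‖R_L = 8.003 kΩ.
Below node A the resistance is R2 + (R3‖R_L) = 39.30 kΩ, so V_A = 36.3 × 39.30/87.10 = 16.38 V.
Then V_B = V_A × (R3‖R_L)/(R2 + R3‖R_L) = 16.38 × 8.003/39.30 = 3.34 V.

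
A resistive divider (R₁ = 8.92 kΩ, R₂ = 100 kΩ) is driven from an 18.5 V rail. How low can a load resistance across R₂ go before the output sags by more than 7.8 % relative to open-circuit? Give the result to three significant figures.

R_L(min) ≈ 96.8 kΩ

Output resistance R_th = R₁‖R₂ = (8.92 × 100)/108.9 = 8.189 kΩ.
The fractional drop is R_th/(R_th + R_L); requiring this ≤ 0.0780 gives R_L ≥ R_th(1/0.0780 − 1) = 8.189 × 11.82 = 96.8 kΩ.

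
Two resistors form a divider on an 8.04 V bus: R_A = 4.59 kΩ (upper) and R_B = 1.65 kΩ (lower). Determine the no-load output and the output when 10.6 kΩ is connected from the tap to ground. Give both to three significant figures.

Open-circuit: V = 8.04 × 1.65/(4.59 + 1.65) = 2.13 V.
With the load, R_B becomes R_B‖R_L = 1.428 kΩ, so V = 8.04 × 1.428/6.018 = 1.91 V.

Unloaded: 2.13 V; loaded: 1.91 V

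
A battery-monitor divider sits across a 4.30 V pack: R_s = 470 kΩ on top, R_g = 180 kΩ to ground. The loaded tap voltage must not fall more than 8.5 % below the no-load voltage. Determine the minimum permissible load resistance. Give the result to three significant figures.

R_L(min) ≈ 1.40 MΩ

Output resistance R_th = R_s‖R_g = (470 × 180)/650.0 = 130.2 kΩ.
The fractional drop is R_th/(R_th + R_L); requiring this ≤ 0.0850 gives R_L ≥ R_th(1/0.0850 − 1) = 130.2 × 10.76 = 1.40 MΩ.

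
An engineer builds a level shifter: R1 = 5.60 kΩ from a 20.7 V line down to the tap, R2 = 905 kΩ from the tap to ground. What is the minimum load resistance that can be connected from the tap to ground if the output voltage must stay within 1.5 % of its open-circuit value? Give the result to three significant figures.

R_L(min) ≈ 365 kΩ

Output resistance R_th = R1‖R2 = (5.60 × 905)/910.6 = 5.566 kΩ.
The fractional drop is R_th/(R_th + R_L); requiring this ≤ 0.0150 gives R_L ≥ R_th(1/0.0150 − 1) = 5.566 × 65.67 = 365 kΩ.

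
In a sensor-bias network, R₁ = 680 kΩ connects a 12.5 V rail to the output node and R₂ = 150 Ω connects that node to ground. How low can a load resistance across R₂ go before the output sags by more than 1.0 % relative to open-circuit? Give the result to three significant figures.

R_L(min) ≈ 14.8 kΩ

Output resistance R_th = R₁‖R₂ = (680000 × 150)/680200 = 150.0 Ω.
The fractional drop is R_th/(R_th + R_L); requiring this ≤ 0.0100 gives R_L ≥ R_th(1/0.0100 − 1) = 150.0 × 99.00 = 14.8 kΩ.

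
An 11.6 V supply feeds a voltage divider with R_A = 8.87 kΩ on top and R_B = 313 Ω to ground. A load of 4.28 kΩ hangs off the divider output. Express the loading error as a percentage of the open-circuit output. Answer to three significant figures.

The divider's output (Thévenin) resistance is R_A‖R_B = 302.3 Ω.
Fractional drop under load = R_th/(R_th + R_L) = 302.3 / (302.3 + 4280) = 0.06598.
So the output falls by 6.60 %.

6.60 %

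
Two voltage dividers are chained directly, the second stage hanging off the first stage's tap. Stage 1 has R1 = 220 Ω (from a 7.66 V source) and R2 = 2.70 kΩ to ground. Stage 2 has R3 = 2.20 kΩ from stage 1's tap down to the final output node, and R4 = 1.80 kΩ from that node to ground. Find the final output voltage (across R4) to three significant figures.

V_out ≈ 3.03 V

Stage 2 presents R3+R4 = 4000 Ω as a load on stage 1's tap.
Stage 1's lower leg becomes R2‖(R3+R4) = 1612 Ω, so V_mid = 7.66 × 1612/1832 = 6.740 V.
Stage 2 is itself unloaded: V_out = V_mid × R4/(R3+R4) = 6.740 × 1800/4000 = 3.03 V.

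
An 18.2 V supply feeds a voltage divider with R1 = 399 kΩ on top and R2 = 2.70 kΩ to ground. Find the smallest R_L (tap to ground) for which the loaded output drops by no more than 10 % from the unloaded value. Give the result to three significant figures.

R_L(min) ≈ 24.1 kΩ

Output resistance R_th = R1‖R2 = (399 × 2.70)/401.7 = 2.682 kΩ.
The fractional drop is R_th/(R_th + R_L); requiring this ≤ 0.100 gives R_L ≥ R_th(1/0.100 − 1) = 2.682 × 9.000 = 24.1 kΩ.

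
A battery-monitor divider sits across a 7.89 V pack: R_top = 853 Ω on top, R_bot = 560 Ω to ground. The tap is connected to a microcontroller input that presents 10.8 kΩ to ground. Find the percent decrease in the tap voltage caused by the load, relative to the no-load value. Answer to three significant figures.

The divider's output (Thévenin) resistance is R_top‖R_bot = 338.1 Ω.
Fractional drop under load = R_th/(R_th + R_L) = 338.1 / (338.1 + 10800) = 0.03035.
So the output falls by 3.04 %.

3.04 %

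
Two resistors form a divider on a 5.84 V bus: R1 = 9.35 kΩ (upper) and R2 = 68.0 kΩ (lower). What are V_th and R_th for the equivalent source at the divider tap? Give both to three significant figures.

V_th is the open-circuit tap voltage: 5.84 × 68.0/(9.35 + 68.0) = 5.13 V.
With the supply zeroed, R1 and R2 appear in parallel from the tap: R_th = R1‖R2 = (9.35 × 68.0)/77.35 = 8.22 kΩ.

V_th = 5.13 V, R_th = 8.22 kΩ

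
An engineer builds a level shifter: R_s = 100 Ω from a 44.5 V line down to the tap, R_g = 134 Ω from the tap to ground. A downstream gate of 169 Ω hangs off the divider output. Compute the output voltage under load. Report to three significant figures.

The load sits in parallel with R_g: R_g‖R_L = (134 × 169) / (134 + 169) = 74.74 Ω.
V_out = 44.5 × 74.74 / (100 + 74.74) = 44.5 × 74.74/174.7 = 19.0 V.
(Unloaded it would have been 25.5 V.)

V_out ≈ 19.0 V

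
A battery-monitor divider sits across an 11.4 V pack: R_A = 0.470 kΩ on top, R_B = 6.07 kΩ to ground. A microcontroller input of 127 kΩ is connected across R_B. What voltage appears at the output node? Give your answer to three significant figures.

V_out ≈ 10.5 V

The load sits in parallel with R_B: R_B‖R_L = (6070 × 127000) / (6070 + 127000) = 5793 Ω.
V_out = 11.4 × 5793 / (470 + 5793) = 11.4 × 5793/6263 = 10.5 V.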